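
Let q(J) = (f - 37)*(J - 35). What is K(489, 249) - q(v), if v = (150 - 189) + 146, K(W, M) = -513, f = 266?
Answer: -17001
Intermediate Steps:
v = 107 (v = -39 + 146 = 107)
q(J) = -8015 + 229*J (q(J) = (266 - 37)*(J - 35) = 229*(-35 + J) = -8015 + 229*J)
K(489, 249) - q(v) = -513 - (-8015 + 229*107) = -513 - (-8015 + 24503) = -513 - 1*16488 = -513 - 16488 = -17001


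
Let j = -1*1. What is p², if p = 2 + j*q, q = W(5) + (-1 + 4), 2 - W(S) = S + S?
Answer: 49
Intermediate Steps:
W(S) = 2 - 2*S (W(S) = 2 - (S + S) = 2 - 2*S)
j = -1
q = -5 (q = (2 - 2*5) + (-1 + 4) = (2 - 10) + 3 = -8 + 3 = -5)
p = 7 (p = 2 - 1*(-5) = 2 + 5 = 7)
p² = 7² = 49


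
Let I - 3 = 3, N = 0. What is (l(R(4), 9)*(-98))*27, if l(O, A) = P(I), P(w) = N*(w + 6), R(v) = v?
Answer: 0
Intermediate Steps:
I = 6 (I = 3 + 3 = 6)
P(w) = 0 (P(w) = 0*(w + 6) = 0*(6 + w) = 0)
l(O, A) = 0
(l(R(4), 9)*(-98))*27 = (0*(-98))*27 = 0*27 = 0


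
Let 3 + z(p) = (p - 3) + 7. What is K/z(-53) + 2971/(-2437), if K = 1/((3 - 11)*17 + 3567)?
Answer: -530064489/434790044 ≈ -1.2191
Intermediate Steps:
z(p) = 1 + p (z(p) = -3 + ((p - 3) + 7) = -3 + ((-3 + p) + 7) = -3 + (4 + p) = 1 + p)
K = 1/3431 (K = 1/(-8*17 + 3567) = 1/(-136 + 3567) = 1/3431 ≈ 0.00029146)
K/z(-53) + 2971/(-2437) = 1/(3431*(1 - 53)) + 2971/(-2437) = (1/3431)/(-52) + 2971*(-1/2437) = (1/3431)*(-1/52) - 2971/2437 = -1/178412 - 2971/2437 = -530064489/434790044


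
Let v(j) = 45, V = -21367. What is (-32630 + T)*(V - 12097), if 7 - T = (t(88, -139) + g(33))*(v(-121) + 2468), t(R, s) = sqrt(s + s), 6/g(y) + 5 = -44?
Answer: 7569791048/7 + 84095032*I*sqrt(278) ≈ 1.0814e+9 + 1.4021e+9*I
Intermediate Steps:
g(y) = -6/49 (g(y) = 6/(-5 - 44) = 6/(-49) = 6*(-1/49) = -6/49)
t(R, s) = sqrt(2)*sqrt(s) (t(R, s) = sqrt(2*s) = sqrt(2)*sqrt(s))
T = 2203/7 - 2513*I*sqrt(278) (T = 7 - (sqrt(2)*sqrt(-139) - 6/49)*(45 + 2468) = 7 - (sqrt(2)*(I*sqrt(139)) - 6/49)*2513 = 7 - (I*sqrt(278) - 6/49)*2513 = 7 - (-6/49 + I*sqrt(278))*2513 = 7 - (-2154/7 + 2513*I*sqrt(278)) = 7 + (2154/7 - 2513*I*sqrt(278)) = 2203/7 - 2513*I*sqrt(278) ≈ 314.71 - 41900.0*I)
(-32630 + T)*(V - 12097) = (-32630 + (2203/7 - 2513*I*sqrt(278)))*(-21367 - 12097) = (-226207/7 - 2513*I*sqrt(278))*(-33464) = 7569791048/7 + 84095032*I*sqrt(278)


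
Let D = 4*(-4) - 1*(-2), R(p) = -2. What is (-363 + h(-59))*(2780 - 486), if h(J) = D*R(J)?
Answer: -768490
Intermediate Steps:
D = -14 (D = -16 + 2 = -14)
h(J) = 28 (h(J) = -14*(-2) = 28)
(-363 + h(-59))*(2780 - 486) = (-363 + 28)*(2780 - 486) = -335*2294 = -768490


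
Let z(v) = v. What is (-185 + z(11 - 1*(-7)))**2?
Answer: 27889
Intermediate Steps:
(-185 + z(11 - 1*(-7)))**2 = (-185 + (11 - 1*(-7)))**2 = (-185 + (11 + 7))**2 = (-185 + 18)**2 = (-167)**2 = 27889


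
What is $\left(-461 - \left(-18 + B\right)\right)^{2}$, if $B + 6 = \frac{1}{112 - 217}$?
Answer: $\frac{2105341456}{11025} \approx 1.9096 \cdot 10^{5}$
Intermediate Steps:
$B = - \frac{631}{105}$ ($B = -6 + \frac{1}{112 - 217} = -6 + \frac{1}{-105} = -6 - \frac{1}{105} = - \frac{631}{105} \approx -6.0095$)
$\left(-461 - \left(-18 + B\right)\right)^{2} = \left(-461 + \left(18 - - \frac{631}{105}\right)\right)^{2} = \left(-461 + \left(18 + \frac{631}{105}\right)\right)^{2} = \left(-461 + \frac{2521}{105}\right)^{2} = \left(- \frac{45884}{105}\right)^{2} = \frac{2105341456}{11025}$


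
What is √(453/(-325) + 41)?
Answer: 2*√41834/65 ≈ 6.2933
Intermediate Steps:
√(453/(-325) + 41) = √(453*(-1/325) + 41) = √(-453/325 + 41) = √(12872/325) = 2*√41834/65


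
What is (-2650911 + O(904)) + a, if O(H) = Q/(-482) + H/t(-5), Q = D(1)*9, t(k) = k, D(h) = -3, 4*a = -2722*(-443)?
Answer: -2831304444/1205 ≈ -2.3496e+6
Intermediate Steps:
a = 602923/2 (a = (-2722*(-443))/4 = (¼)*1205846 = 602923/2 ≈ 3.0146e+5)
Q = -27 (Q = -3*9 = -27)
O(H) = 27/482 - H/5 (O(H) = -27/(-482) + H/(-5) = -27*(-1/482) + H*(-⅕) = 27/482 - H/5)
(-2650911 + O(904)) + a = (-2650911 + (27/482 - ⅕*904)) + 602923/2 = (-2650911 + (27/482 - 904/5)) + 602923/2 = (-2650911 - 435593/2410) + 602923/2 = -6389131103/2410 + 602923/2 = -2831304444/1205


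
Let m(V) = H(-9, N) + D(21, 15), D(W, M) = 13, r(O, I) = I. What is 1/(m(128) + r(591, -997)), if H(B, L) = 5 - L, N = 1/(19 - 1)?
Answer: -18/17623 ≈ -0.0010214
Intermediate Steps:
N = 1/18 ≈ 0.055556
m(V) = 323/18 (m(V) = (5 - 1*1/18) + 13 = (5 - 1/18) + 13 = 89/18 + 13 = 323/18)
1/(m(128) + r(591, -997)) = 1/(323/18 - 997) = 1/(-17623/18) = -18/17623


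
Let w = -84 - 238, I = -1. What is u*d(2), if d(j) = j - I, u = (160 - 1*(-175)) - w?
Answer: 1971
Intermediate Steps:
w = -322
u = 657 (u = (160 - 1*(-175)) - 1*(-322) = (160 + 175) + 322 = 335 + 322 = 657)
d(j) = 1 + j (d(j) = j - 1*(-1) = j + 1 = 1 + j)
u*d(2) = 657*(1 + 2) = 657*3 = 1971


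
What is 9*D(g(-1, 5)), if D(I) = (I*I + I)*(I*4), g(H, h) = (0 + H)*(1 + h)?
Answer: -6480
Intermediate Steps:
g(H, h) = H*(1 + h)
D(I) = 4*I*(I + I²) (D(I) = (I² + I)*(4*I) = (I + I²)*(4*I) = 4*I*(I + I²))
9*D(g(-1, 5)) = 9*(4*(-(1 + 5))²*(1 - (1 + 5))) = 9*(4*(-1*6)²*(1 - 1*6)) = 9*(4*(-6)²*(1 - 6)) = 9*(4*36*(-5)) = 9*(-720) = -6480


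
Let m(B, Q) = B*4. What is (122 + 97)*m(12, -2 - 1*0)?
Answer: 10512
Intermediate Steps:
m(B, Q) = 4*B
(122 + 97)*m(12, -2 - 1*0) = (122 + 97)*(4*12) = 219*48 = 10512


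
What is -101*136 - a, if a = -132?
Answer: -13604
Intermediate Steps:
-101*136 - a = -101*136 - 1*(-132) = -13736 + 132 = -13604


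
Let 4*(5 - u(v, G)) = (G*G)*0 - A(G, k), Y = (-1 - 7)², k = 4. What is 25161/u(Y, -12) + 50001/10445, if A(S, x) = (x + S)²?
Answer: 87952222/73115 ≈ 1202.9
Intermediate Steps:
A(S, x) = (S + x)²
Y = 64 (Y = (-8)² = 64)
u(v, G) = 5 + (4 + G)²/4 (u(v, G) = 5 - ((G*G)*0 - (G + 4)²)/4 = 5 - (G²*0 - (4 + G)²)/4 = 5 - (0 - (4 + G)²)/4 = 5 - (-1)*(4 + G)²/4 = 5 + (4 + G)²/4)
25161/u(Y, -12) + 50001/10445 = 25161/(5 + (4 - 12)²/4) + 50001/10445 = 25161/(5 + (¼)*(-8)²) + 50001*(1/10445) = 25161/(5 + (¼)*64) + 50001/10445 = 25161/(5 + 16) + 50001/10445 = 25161/21 + 50001/10445 = 25161*(1/21) + 50001/10445 = 8387/7 + 50001/10445 = 87952222/73115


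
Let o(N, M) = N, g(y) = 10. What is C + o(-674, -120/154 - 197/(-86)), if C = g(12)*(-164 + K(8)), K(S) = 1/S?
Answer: -9251/4 ≈ -2312.8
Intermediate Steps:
K(S) = 1/S
C = -6555/4 (C = 10*(-164 + 1/8) = 10*(-164 + ⅛) = 10*(-1311/8) = -6555/4 ≈ -1638.8)
C + o(-674, -120/154 - 197/(-86)) = -6555/4 - 674 = -9251/4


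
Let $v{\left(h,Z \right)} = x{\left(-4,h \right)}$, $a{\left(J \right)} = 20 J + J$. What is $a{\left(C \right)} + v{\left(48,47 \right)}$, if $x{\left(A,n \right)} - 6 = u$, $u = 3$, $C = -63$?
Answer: $-1314$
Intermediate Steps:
$a{\left(J \right)} = 21 J$
$x{\left(A,n \right)} = 9$ ($x{\left(A,n \right)} = 6 + 3 = 9$)
$v{\left(h,Z \right)} = 9$
$a{\left(C \right)} + v{\left(48,47 \right)} = 21 \left(-63\right) + 9 = -1323 + 9 = -1314$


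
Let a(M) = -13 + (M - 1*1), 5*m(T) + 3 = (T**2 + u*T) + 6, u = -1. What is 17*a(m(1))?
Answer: -1139/5 ≈ -227.80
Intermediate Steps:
m(T) = 3/5 - T/5 + T**2/5 (m(T) = -3/5 + ((T**2 - T) + 6)/5 = -3/5 + (6 + T**2 - T)/5 = -3/5 + (6/5 - T/5 + T**2/5) = 3/5 - T/5 + T**2/5)
a(M) = -14 + M (a(M) = -13 + (M - 1) = -13 + (-1 + M) = -14 + M)
17*a(m(1)) = 17*(-14 + (3/5 - 1/5*1 + (1/5)*1**2)) = 17*(-14 + (3/5 - 1/5 + (1/5)*1)) = 17*(-14 + (3/5 - 1/5 + 1/5)) = 17*(-14 + 3/5) = 17*(-67/5) = -1139/5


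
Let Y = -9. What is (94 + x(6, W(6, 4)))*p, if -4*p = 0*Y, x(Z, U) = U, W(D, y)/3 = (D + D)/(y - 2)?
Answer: 0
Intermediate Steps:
W(D, y) = 6*D/(-2 + y) (W(D, y) = 3*((D + D)/(y - 2)) = 3*((2*D)/(-2 + y)) = 3*(2*D/(-2 + y)) = 6*D/(-2 + y))
p = 0 (p = -0*(-9) = -¼*0 = 0)
(94 + x(6, W(6, 4)))*p = (94 + 6*6/(-2 + 4))*0 = (94 + 6*6/2)*0 = (94 + 6*6*(½))*0 = (94 + 18)*0 = 112*0 = 0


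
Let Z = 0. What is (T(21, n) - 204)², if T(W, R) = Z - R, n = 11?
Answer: 46225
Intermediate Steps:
T(W, R) = -R (T(W, R) = 0 - R = -R)
(T(21, n) - 204)² = (-1*11 - 204)² = (-11 - 204)² = (-215)² = 46225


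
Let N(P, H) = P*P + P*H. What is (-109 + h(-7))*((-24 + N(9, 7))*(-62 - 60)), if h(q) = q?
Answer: 1698240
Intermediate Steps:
N(P, H) = P² + H*P
(-109 + h(-7))*((-24 + N(9, 7))*(-62 - 60)) = (-109 - 7)*((-24 + 9*(7 + 9))*(-62 - 60)) = -116*(-24 + 9*16)*(-122) = -116*(-24 + 144)*(-122) = -13920*(-122) = -116*(-14640) = 1698240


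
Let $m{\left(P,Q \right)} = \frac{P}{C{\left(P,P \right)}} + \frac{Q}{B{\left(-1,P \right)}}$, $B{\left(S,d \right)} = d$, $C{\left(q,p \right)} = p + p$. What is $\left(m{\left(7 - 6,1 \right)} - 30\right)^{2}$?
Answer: $\frac{3249}{4} \approx 812.25$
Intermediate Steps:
$C{\left(q,p \right)} = 2 p$
$m{\left(P,Q \right)} = \frac{1}{2} + \frac{Q}{P}$ ($m{\left(P,Q \right)} = \frac{P}{2 P} + \frac{Q}{P} = P \frac{1}{2 P} + \frac{Q}{P} = \frac{1}{2} + \frac{Q}{P}$)
$\left(m{\left(7 - 6,1 \right)} - 30\right)^{2} = \left(\frac{1 + \frac{7 - 6}{2}}{7 - 6} - 30\right)^{2} = \left(\frac{1 + \frac{1}{2} \cdot 1}{1} - 30\right)^{2} = \left(1 \left(1 + \frac{1}{2}\right) - 30\right)^{2} = \left(1 \cdot \frac{3}{2} - 30\right)^{2} = \left(\frac{3}{2} - 30\right)^{2} = \left(- \frac{57}{2}\right)^{2} = \frac{3249}{4}$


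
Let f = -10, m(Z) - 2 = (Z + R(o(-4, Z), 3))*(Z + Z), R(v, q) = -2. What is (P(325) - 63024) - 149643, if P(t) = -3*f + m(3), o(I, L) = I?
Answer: -212629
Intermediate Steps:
m(Z) = 2 + 2*Z*(-2 + Z) (m(Z) = 2 + (Z - 2)*(Z + Z) = 2 + (-2 + Z)*(2*Z) = 2 + 2*Z*(-2 + Z))
P(t) = 38 (P(t) = -3*(-10) + (2 - 4*3 + 2*3**2) = 30 + (2 - 12 + 2*9) = 30 + (2 - 12 + 18) = 30 + 8 = 38)
(P(325) - 63024) - 149643 = (38 - 63024) - 149643 = -62986 - 149643 = -212629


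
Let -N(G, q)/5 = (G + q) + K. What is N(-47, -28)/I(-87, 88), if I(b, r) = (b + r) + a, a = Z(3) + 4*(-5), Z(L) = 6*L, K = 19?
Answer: -280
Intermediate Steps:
N(G, q) = -95 - 5*G - 5*q (N(G, q) = -5*((G + q) + 19) = -5*(19 + G + q) = -95 - 5*G - 5*q)
a = -2 (a = 6*3 + 4*(-5) = 18 - 20 = -2)
I(b, r) = -2 + b + r (I(b, r) = (b + r) - 2 = -2 + b + r)
N(-47, -28)/I(-87, 88) = (-95 - 5*(-47) - 5*(-28))/(-2 - 87 + 88) = (-95 + 235 + 140)/(-1) = 280*(-1) = -280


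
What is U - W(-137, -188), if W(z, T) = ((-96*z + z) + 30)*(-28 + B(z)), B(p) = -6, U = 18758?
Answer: 462288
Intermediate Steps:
W(z, T) = -1020 + 3230*z (W(z, T) = ((-96*z + z) + 30)*(-28 - 6) = (-95*z + 30)*(-34) = (30 - 95*z)*(-34) = -1020 + 3230*z)
U - W(-137, -188) = 18758 - (-1020 + 3230*(-137)) = 18758 - (-1020 - 442510) = 18758 - 1*(-443530) = 18758 + 443530 = 462288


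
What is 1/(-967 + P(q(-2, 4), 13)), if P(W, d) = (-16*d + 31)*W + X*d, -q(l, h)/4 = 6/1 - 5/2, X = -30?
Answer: 1/1121 ≈ 0.00089206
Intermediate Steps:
q(l, h) = -14 (q(l, h) = -4*(6/1 - 5/2) = -4*(6*1 - 5*1/2) = -4*(6 - 5/2) = -4*7/2 = -14)
P(W, d) = -30*d + W*(31 - 16*d) (P(W, d) = (-16*d + 31)*W - 30*d = (31 - 16*d)*W - 30*d = W*(31 - 16*d) - 30*d = -30*d + W*(31 - 16*d))
1/(-967 + P(q(-2, 4), 13)) = 1/(-967 + (-30*13 + 31*(-14) - 16*(-14)*13)) = 1/(-967 + (-390 - 434 + 2912)) = 1/(-967 + 2088) = 1/1121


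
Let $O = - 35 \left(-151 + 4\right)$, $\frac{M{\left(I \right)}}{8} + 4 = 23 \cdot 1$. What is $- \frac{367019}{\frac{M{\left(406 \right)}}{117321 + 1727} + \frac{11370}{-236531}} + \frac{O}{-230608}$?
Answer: $\frac{42558377272994056561}{5425971711664} \approx 7.8435 \cdot 10^{6}$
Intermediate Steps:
$M{\left(I \right)} = 152$ ($M{\left(I \right)} = -32 + 8 \cdot 23 \cdot 1 = -32 + 8 \cdot 23 = -32 + 184 = 152$)
$O = 5145$ ($O = \left(-35\right) \left(-147\right) = 5145$)
$- \frac{367019}{\frac{M{\left(406 \right)}}{117321 + 1727} + \frac{11370}{-236531}} + \frac{O}{-230608} = - \frac{367019}{\frac{152}{117321 + 1727} + \frac{11370}{-236531}} + \frac{5145}{-230608} = - \frac{367019}{\frac{152}{119048} + 11370 \left(- \frac{1}{236531}\right)} + 5145 \left(- \frac{1}{230608}\right) = - \frac{367019}{152 \cdot \frac{1}{119048} - \frac{11370}{236531}} - \frac{735}{32944} = - \frac{367019}{\frac{19}{14881} - \frac{11370}{236531}} - \frac{735}{32944} = - \frac{367019}{- \frac{164702881}{3519817811}} - \frac{735}{32944} = \left(-367019\right) \left(- \frac{3519817811}{164702881}\right) - \frac{735}{32944} = \frac{1291840013175409}{164702881} - \frac{735}{32944} = \frac{42558377272994056561}{5425971711664}$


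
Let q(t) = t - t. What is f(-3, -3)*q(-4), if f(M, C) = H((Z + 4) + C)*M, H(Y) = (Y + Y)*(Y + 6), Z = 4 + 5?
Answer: 0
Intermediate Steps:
q(t) = 0
Z = 9
H(Y) = 2*Y*(6 + Y) (H(Y) = (2*Y)*(6 + Y) = 2*Y*(6 + Y))
f(M, C) = 2*M*(13 + C)*(19 + C) (f(M, C) = (2*((9 + 4) + C)*(6 + ((9 + 4) + C)))*M = (2*(13 + C)*(6 + (13 + C)))*M = (2*(13 + C)*(19 + C))*M = 2*M*(13 + C)*(19 + C))
f(-3, -3)*q(-4) = (2*(-3)*(13 - 3)*(19 - 3))*0 = (2*(-3)*10*16)*0 = -960*0 = 0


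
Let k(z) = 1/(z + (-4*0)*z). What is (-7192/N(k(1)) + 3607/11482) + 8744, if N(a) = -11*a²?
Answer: 1187002909/126302 ≈ 9398.1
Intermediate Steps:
k(z) = 1/z (k(z) = 1/(z + 0*z) = 1/(z + 0) = 1/z)
(-7192/N(k(1)) + 3607/11482) + 8744 = (-7192/((-11*(1/1)²)) + 3607/11482) + 8744 = (-7192/((-11*1²)) + 3607*(1/11482)) + 8744 = (-7192/((-11*1)) + 3607/11482) + 8744 = (-7192/(-11) + 3607/11482) + 8744 = (-7192*(-1/11) + 3607/11482) + 8744 = (7192/11 + 3607/11482) + 8744 = 82618221/126302 + 8744 = 1187002909/126302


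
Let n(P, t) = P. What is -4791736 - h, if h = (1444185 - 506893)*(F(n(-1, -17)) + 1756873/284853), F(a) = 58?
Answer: -18497088791132/284853 ≈ -6.4936e+7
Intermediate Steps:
h = 17132148416324/284853 (h = (1444185 - 506893)*(58 + 1756873/284853) = 937292*(58 + 1756873*(1/284853)) = 937292*(58 + 1756873/284853) = 937292*(18278347/284853) = 17132148416324/284853 ≈ 6.0144e+7)
-4791736 - h = -4791736 - 1*17132148416324/284853 = -4791736 - 17132148416324/284853 = -18497088791132/284853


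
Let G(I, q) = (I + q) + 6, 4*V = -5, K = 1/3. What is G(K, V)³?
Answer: 226981/1728 ≈ 131.35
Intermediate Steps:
K = ⅓ ≈ 0.33333
V = -5/4 (V = (¼)*(-5) = -5/4 ≈ -1.2500)
G(I, q) = 6 + I + q
G(K, V)³ = (6 + ⅓ - 5/4)³ = (61/12)³ = 226981/1728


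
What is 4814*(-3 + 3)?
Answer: 0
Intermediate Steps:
4814*(-3 + 3) = 4814*0 = 0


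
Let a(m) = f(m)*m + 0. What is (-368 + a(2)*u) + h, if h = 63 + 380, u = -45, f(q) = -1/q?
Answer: 120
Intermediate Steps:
a(m) = -1 (a(m) = (-1/m)*m + 0 = -1 + 0 = -1)
h = 443
(-368 + a(2)*u) + h = (-368 - 1*(-45)) + 443 = (-368 + 45) + 443 = -323 + 443 = 120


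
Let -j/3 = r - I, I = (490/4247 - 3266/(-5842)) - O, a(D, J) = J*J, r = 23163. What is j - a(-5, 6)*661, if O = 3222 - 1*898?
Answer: -54074426532/539369 ≈ -1.0026e+5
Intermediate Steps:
O = 2324 (O = 3222 - 898 = 2324)
a(D, J) = J²
I = -1253129789/539369 (I = (490/4247 - 3266/(-5842)) - 1*2324 = (490*(1/4247) - 3266*(-1/5842)) - 2324 = (490/4247 + 71/127) - 2324 = 363767/539369 - 2324 = -1253129789/539369 ≈ -2323.3)
j = -41239601808/539369 (j = -3*(23163 - 1*(-1253129789/539369)) = -3*(23163 + 1253129789/539369) = -3*13746533936/539369 = -41239601808/539369 ≈ -76459.)
j - a(-5, 6)*661 = -41239601808/539369 - 6²*661 = -41239601808/539369 - 36*661 = -41239601808/539369 - 1*23796 = -41239601808/539369 - 23796 = -54074426532/539369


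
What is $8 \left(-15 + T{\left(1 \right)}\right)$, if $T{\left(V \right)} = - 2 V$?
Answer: $-136$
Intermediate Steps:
$8 \left(-15 + T{\left(1 \right)}\right) = 8 \left(-15 - 2\right) = 8 \left(-17\right) = -136$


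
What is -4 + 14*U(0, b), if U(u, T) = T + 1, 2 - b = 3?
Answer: -4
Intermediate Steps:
b = -1 (b = 2 - 1*3 = 2 - 3 = -1)
U(u, T) = 1 + T
-4 + 14*U(0, b) = -4 + 14*(1 - 1) = -4 + 14*0 = -4 + 0 = -4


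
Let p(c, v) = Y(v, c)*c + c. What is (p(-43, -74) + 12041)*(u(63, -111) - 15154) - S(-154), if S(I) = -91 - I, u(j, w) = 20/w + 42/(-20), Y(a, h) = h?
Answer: -232954672867/1110 ≈ -2.0987e+8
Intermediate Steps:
p(c, v) = c + c² (p(c, v) = c*c + c = c² + c = c + c²)
u(j, w) = -21/10 + 20/w (u(j, w) = 20/w + 42*(-1/20) = 20/w - 21/10 = -21/10 + 20/w)
(p(-43, -74) + 12041)*(u(63, -111) - 15154) - S(-154) = (-43*(1 - 43) + 12041)*((-21/10 + 20/(-111)) - 15154) - (-91 - 1*(-154)) = (-43*(-42) + 12041)*((-21/10 + 20*(-1/111)) - 15154) - (-91 + 154) = (1806 + 12041)*((-21/10 - 20/111) - 15154) - 1*63 = 13847*(-2531/1110 - 15154) - 63 = 13847*(-16823471/1110) - 63 = -232954602937/1110 - 63 = -232954672867/1110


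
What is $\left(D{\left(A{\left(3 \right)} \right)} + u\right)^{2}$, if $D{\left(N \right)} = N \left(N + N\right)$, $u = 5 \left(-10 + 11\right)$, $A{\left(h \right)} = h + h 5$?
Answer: $426409$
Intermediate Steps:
$A{\left(h \right)} = 6 h$ ($A{\left(h \right)} = h + 5 h = 6 h$)
$u = 5$ ($u = 5 \cdot 1 = 5$)
$D{\left(N \right)} = 2 N^{2}$ ($D{\left(N \right)} = N 2 N = 2 N^{2}$)
$\left(D{\left(A{\left(3 \right)} \right)} + u\right)^{2} = \left(2 \left(6 \cdot 3\right)^{2} + 5\right)^{2} = \left(2 \cdot 18^{2} + 5\right)^{2} = \left(2 \cdot 324 + 5\right)^{2} = \left(648 + 5\right)^{2} = 653^{2} = 426409$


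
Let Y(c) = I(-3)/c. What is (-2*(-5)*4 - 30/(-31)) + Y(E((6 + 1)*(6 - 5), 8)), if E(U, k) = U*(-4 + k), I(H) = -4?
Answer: 8859/217 ≈ 40.825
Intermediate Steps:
Y(c) = -4/c
(-2*(-5)*4 - 30/(-31)) + Y(E((6 + 1)*(6 - 5), 8)) = (-2*(-5)*4 - 30/(-31)) - 4*1/((-4 + 8)*(6 + 1)*(6 - 5)) = (10*4 - 30*(-1/31)) - 4/((7*1)*4) = (40 + 30/31) - 4/(7*4) = 1270/31 - 4/28 = 1270/31 - 4*1/28 = 1270/31 - ⅐ = 8859/217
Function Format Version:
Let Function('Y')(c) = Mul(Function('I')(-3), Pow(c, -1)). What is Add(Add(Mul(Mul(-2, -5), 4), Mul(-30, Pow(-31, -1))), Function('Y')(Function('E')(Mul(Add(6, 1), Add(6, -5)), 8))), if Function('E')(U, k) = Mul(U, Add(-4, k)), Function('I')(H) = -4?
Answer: Rational(8859, 217) ≈ 40.825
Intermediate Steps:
Function('Y')(c) = Mul(-4, Pow(c, -1))
Add(Add(Mul(Mul(-2, -5), 4), Mul(-30, Pow(-31, -1))), Function('Y')(Function('E')(Mul(Add(6, 1), Add(6, -5)), 8))) = Add(Add(Mul(Mul(-2, -5), 4), Mul(-30, Pow(-31, -1))), Mul(-4, Pow(Mul(Mul(Add(6, 1), Add(6, -5)), Add(-4, 8)), -1))) = Add(Add(Mul(10, 4), Mul(-30, Rational(-1, 31))), Mul(-4, Pow(Mul(Mul(7, 1), 4), -1))) = Add(Add(40, Rational(30, 31)), Mul(-4, Pow(Mul(7, 4), -1))) = Add(Rational(1270, 31), Mul(-4, Pow(28, -1))) = Add(Rational(1270, 31), Mul(-4, Rational(1, 28))) = Add(Rational(1270, 31), Rational(-1, 7)) = Rational(8859, 217)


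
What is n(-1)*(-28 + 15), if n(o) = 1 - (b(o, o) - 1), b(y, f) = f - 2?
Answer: -65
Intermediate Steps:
b(y, f) = -2 + f
n(o) = 4 - o (n(o) = 1 - ((-2 + o) - 1) = 1 - (-3 + o) = 1 + (3 - o) = 4 - o)
n(-1)*(-28 + 15) = (4 - 1*(-1))*(-28 + 15) = (4 + 1)*(-13) = 5*(-13) = -65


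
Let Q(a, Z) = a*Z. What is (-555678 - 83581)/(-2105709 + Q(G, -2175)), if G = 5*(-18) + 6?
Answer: 639259/1923009 ≈ 0.33243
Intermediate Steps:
G = -84 (G = -90 + 6 = -84)
Q(a, Z) = Z*a
(-555678 - 83581)/(-2105709 + Q(G, -2175)) = (-555678 - 83581)/(-2105709 - 2175*(-84)) = -639259/(-2105709 + 182700) = -639259/(-1923009) = -639259*(-1/1923009) = 639259/1923009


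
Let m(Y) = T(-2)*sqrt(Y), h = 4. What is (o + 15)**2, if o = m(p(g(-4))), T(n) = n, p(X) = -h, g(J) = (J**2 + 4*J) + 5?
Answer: 209 - 120*I ≈ 209.0 - 120.0*I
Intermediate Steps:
g(J) = 5 + J**2 + 4*J
p(X) = -4 (p(X) = -1*4 = -4)
m(Y) = -2*sqrt(Y)
o = -4*I ≈ -4.0*I
(o + 15)**2 = (-4*I + 15)**2 = (15 - 4*I)**2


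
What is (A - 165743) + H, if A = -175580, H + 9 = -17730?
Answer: -359062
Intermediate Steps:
H = -17739 (H = -9 - 17730 = -17739)
(A - 165743) + H = (-175580 - 165743) - 17739 = -341323 - 17739 = -359062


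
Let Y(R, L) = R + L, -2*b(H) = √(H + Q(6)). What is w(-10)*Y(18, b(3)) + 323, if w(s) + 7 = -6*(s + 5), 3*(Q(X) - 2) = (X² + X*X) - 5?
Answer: 737 - 23*√246/6 ≈ 676.88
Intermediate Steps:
Q(X) = ⅓ + 2*X²/3 (Q(X) = 2 + ((X² + X*X) - 5)/3 = 2 + ((X² + X²) - 5)/3 = 2 + (2*X² - 5)/3 = 2 + (-5 + 2*X²)/3 = 2 + (-5/3 + 2*X²/3) = ⅓ + 2*X²/3)
b(H) = -√(73/3 + H)/2 (b(H) = -√(H + (⅓ + (⅔)*6²))/2 = -√(H + (⅓ + (⅔)*36))/2 = -√(H + (⅓ + 24))/2 = -√(H + 73/3)/2 = -√(73/3 + H)/2)
Y(R, L) = L + R
w(s) = -37 - 6*s (w(s) = -7 - 6*(s + 5) = -7 - 6*(5 + s) = -7 + (-30 - 6*s) = -37 - 6*s)
w(-10)*Y(18, b(3)) + 323 = (-37 - 6*(-10))*(-√(219 + 9*3)/6 + 18) + 323 = (-37 + 60)*(-√(219 + 27)/6 + 18) + 323 = 23*(-√246/6 + 18) + 323 = 23*(18 - √246/6) + 323 = (414 - 23*√246/6) + 323 = 737 - 23*√246/6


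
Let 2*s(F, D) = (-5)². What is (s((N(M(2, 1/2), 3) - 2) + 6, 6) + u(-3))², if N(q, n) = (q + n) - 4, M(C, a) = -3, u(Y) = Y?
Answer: 361/4 ≈ 90.250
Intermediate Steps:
N(q, n) = -4 + n + q (N(q, n) = (n + q) - 4 = -4 + n + q)
s(F, D) = 25/2 (s(F, D) = (½)*(-5)² = (½)*25 = 25/2)
(s((N(M(2, 1/2), 3) - 2) + 6, 6) + u(-3))² = (25/2 - 3)² = (19/2)² = 361/4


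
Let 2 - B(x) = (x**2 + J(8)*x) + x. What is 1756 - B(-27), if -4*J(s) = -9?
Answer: 9581/4 ≈ 2395.3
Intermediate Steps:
J(s) = 9/4 (J(s) = -1/4*(-9) = 9/4)
B(x) = 2 - x**2 - 13*x/4 (B(x) = 2 - ((x**2 + 9*x/4) + x) = 2 - (x**2 + 13*x/4) = 2 + (-x**2 - 13*x/4) = 2 - x**2 - 13*x/4)
1756 - B(-27) = 1756 - (2 - 1*(-27)**2 - 13/4*(-27)) = 1756 - (2 - 1*729 + 351/4) = 1756 - (2 - 729 + 351/4) = 1756 - 1*(-2557/4) = 1756 + 2557/4 = 9581/4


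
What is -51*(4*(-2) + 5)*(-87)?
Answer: -13311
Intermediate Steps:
-51*(4*(-2) + 5)*(-87) = -51*(-8 + 5)*(-87) = -51*(-3)*(-87) = 153*(-87) = -13311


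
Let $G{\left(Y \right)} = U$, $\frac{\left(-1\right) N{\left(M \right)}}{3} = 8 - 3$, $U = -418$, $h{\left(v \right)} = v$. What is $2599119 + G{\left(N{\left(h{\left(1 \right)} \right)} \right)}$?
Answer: $2598701$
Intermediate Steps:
$N{\left(M \right)} = -15$ ($N{\left(M \right)} = - 3 \left(8 - 3\right) = \left(-3\right) 5 = -15$)
$G{\left(Y \right)} = -418$
$2599119 + G{\left(N{\left(h{\left(1 \right)} \right)} \right)} = 2599119 - 418 = 2598701$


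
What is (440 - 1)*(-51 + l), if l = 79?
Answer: 12292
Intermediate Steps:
(440 - 1)*(-51 + l) = (440 - 1)*(-51 + 79) = 439*28 = 12292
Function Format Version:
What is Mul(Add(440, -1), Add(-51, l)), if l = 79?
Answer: 12292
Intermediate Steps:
Mul(Add(440, -1), Add(-51, l)) = Mul(Add(440, -1), Add(-51, 79)) = Mul(439, 28) = 12292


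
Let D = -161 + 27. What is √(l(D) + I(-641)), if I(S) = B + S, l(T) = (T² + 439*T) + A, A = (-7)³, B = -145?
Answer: I*√41999 ≈ 204.94*I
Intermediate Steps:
A = -343
D = -134
l(T) = -343 + T² + 439*T (l(T) = (T² + 439*T) - 343 = -343 + T² + 439*T)
I(S) = -145 + S
√(l(D) + I(-641)) = √((-343 + (-134)² + 439*(-134)) + (-145 - 641)) = √((-343 + 17956 - 58826) - 786) = √(-41213 - 786) = √(-41999) = I*√41999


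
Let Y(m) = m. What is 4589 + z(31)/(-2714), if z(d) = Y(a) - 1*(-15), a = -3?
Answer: 6227267/1357 ≈ 4589.0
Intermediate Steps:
z(d) = 12 (z(d) = -3 - 1*(-15) = -3 + 15 = 12)
4589 + z(31)/(-2714) = 4589 + 12/(-2714) = 4589 + 12*(-1/2714) = 4589 - 6/1357 = 6227267/1357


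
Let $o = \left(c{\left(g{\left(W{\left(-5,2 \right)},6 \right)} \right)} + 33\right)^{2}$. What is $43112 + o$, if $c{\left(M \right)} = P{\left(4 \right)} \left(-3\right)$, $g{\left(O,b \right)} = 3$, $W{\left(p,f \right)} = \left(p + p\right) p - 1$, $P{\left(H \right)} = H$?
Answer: $43553$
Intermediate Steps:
$W{\left(p,f \right)} = -1 + 2 p^{2}$ ($W{\left(p,f \right)} = 2 p p - 1 = 2 p^{2} - 1 = -1 + 2 p^{2}$)
$c{\left(M \right)} = -12$ ($c{\left(M \right)} = 4 \left(-3\right) = -12$)
$o = 441$ ($o = \left(-12 + 33\right)^{2} = 21^{2} = 441$)
$43112 + o = 43112 + 441 = 43553$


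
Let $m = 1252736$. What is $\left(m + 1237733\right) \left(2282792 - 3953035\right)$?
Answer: $-4159688413967$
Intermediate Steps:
$\left(m + 1237733\right) \left(2282792 - 3953035\right) = \left(1252736 + 1237733\right) \left(2282792 - 3953035\right) = 2490469 \left(-1670243\right) = -4159688413967$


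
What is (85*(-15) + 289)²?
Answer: 972196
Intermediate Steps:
(85*(-15) + 289)² = (-1275 + 289)² = (-986)² = 972196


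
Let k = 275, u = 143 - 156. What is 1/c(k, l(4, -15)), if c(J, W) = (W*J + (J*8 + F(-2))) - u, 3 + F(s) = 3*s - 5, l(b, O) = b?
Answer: 1/3299 ≈ 0.00030312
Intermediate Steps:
u = -13
F(s) = -8 + 3*s (F(s) = -3 + (3*s - 5) = -3 + (-5 + 3*s) = -8 + 3*s)
c(J, W) = -1 + 8*J + J*W (c(J, W) = (W*J + (J*8 + (-8 + 3*(-2)))) - 1*(-13) = (J*W + (8*J + (-8 - 6))) + 13 = (J*W + (8*J - 14)) + 13 = (J*W + (-14 + 8*J)) + 13 = (-14 + 8*J + J*W) + 13 = -1 + 8*J + J*W)
1/c(k, l(4, -15)) = 1/(-1 + 8*275 + 275*4) = 1/(-1 + 2200 + 1100) = 1/3299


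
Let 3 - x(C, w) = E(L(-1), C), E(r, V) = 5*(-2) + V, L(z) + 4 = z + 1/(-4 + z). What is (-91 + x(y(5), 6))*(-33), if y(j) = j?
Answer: 2739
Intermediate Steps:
L(z) = -4 + z + 1/(-4 + z) (L(z) = -4 + (z + 1/(-4 + z)) = -4 + z + 1/(-4 + z))
E(r, V) = -10 + V
x(C, w) = 13 - C (x(C, w) = 3 - (-10 + C) = 3 + (10 - C) = 13 - C)
(-91 + x(y(5), 6))*(-33) = (-91 + (13 - 1*5))*(-33) = (-91 + (13 - 5))*(-33) = (-91 + 8)*(-33) = -83*(-33) = 2739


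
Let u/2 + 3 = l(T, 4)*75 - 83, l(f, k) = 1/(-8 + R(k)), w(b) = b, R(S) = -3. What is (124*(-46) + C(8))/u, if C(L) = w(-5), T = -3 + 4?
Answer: 62799/2042 ≈ 30.754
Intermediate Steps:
T = 1
l(f, k) = -1/11 (l(f, k) = 1/(-8 - 3) = 1/(-11) = -1/11)
C(L) = -5
u = -2042/11 (u = -6 + 2*(-1/11*75 - 83) = -6 + 2*(-75/11 - 83) = -6 + 2*(-988/11) = -6 - 1976/11 = -2042/11 ≈ -185.64)
(124*(-46) + C(8))/u = (124*(-46) - 5)/(-2042/11) = (-5704 - 5)*(-11/2042) = -5709*(-11/2042) = 62799/2042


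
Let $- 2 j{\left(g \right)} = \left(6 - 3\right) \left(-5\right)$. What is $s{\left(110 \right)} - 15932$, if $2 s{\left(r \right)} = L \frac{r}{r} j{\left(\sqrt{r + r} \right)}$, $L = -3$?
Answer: $- \frac{63773}{4} \approx -15943.0$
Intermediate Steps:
$j{\left(g \right)} = \frac{15}{2}$ ($j{\left(g \right)} = - \frac{\left(6 - 3\right) \left(-5\right)}{2} = - \frac{3 \left(-5\right)}{2} = \left(- \frac{1}{2}\right) \left(-15\right) = \frac{15}{2}$)
$s{\left(r \right)} = - \frac{45}{4}$ ($s{\left(r \right)} = \frac{- 3 \frac{r}{r} \frac{15}{2}}{2} = \frac{\left(-3\right) 1 \cdot \frac{15}{2}}{2} = \frac{\left(-3\right) \frac{15}{2}}{2} = \frac{1}{2} \left(- \frac{45}{2}\right) = - \frac{45}{4}$)
$s{\left(110 \right)} - 15932 = - \frac{45}{4} - 15932 = - \frac{63773}{4}$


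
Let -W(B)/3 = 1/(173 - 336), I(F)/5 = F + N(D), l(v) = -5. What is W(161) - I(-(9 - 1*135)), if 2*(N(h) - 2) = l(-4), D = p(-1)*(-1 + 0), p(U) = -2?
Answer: -204559/326 ≈ -627.48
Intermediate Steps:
D = 2 (D = -2*(-1 + 0) = -2*(-1) = 2)
N(h) = -1/2 (N(h) = 2 + (1/2)*(-5) = 2 - 5/2 = -1/2)
I(F) = -5/2 + 5*F (I(F) = 5*(F - 1/2) = 5*(-1/2 + F) = -5/2 + 5*F)
W(B) = 3/163 (W(B) = -3/(173 - 336) = -3/(-163) = -3*(-1/163) = 3/163)
W(161) - I(-(9 - 1*135)) = 3/163 - (-5/2 + 5*(-(9 - 1*135))) = 3/163 - (-5/2 + 5*(-(9 - 135))) = 3/163 - (-5/2 + 5*(-1*(-126))) = 3/163 - (-5/2 + 5*126) = 3/163 - (-5/2 + 630) = 3/163 - 1*1255/2 = 3/163 - 1255/2 = -204559/326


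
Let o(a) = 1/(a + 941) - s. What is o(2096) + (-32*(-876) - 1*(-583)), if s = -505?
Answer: 88437441/3037 ≈ 29120.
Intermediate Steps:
o(a) = 505 + 1/(941 + a) (o(a) = 1/(a + 941) - 1*(-505) = 1/(941 + a) + 505 = 505 + 1/(941 + a))
o(2096) + (-32*(-876) - 1*(-583)) = (475206 + 505*2096)/(941 + 2096) + (-32*(-876) - 1*(-583)) = (475206 + 1058480)/3037 + (28032 + 583) = (1/3037)*1533686 + 28615 = 1533686/3037 + 28615 = 88437441/3037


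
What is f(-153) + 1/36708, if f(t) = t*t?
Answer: 859297573/36708 ≈ 23409.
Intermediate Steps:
f(t) = t²
f(-153) + 1/36708 = (-153)² + 1/36708 = 23409 + 1/36708 = 859297573/36708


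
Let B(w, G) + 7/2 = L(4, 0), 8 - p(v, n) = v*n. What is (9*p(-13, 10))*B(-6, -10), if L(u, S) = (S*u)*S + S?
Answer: -4347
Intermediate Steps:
L(u, S) = S + u*S**2 (L(u, S) = u*S**2 + S = S + u*S**2)
p(v, n) = 8 - n*v (p(v, n) = 8 - v*n = 8 - n*v)
B(w, G) = -7/2 (B(w, G) = -7/2 + 0*(1 + 0*4) = -7/2 + 0*(1 + 0) = -7/2 + 0*1 = -7/2 + 0 = -7/2)
(9*p(-13, 10))*B(-6, -10) = (9*(8 - 1*10*(-13)))*(-7/2) = (9*(8 + 130))*(-7/2) = (9*138)*(-7/2) = 1242*(-7/2) = -4347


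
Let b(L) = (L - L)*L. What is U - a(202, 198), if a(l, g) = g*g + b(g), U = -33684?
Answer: -72888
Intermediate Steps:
b(L) = 0 (b(L) = 0*L = 0)
a(l, g) = g**2 (a(l, g) = g*g + 0 = g**2 + 0 = g**2)
U - a(202, 198) = -33684 - 1*198**2 = -33684 - 1*39204 = -33684 - 39204 = -72888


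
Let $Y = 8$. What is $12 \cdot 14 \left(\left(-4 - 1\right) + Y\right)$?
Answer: $504$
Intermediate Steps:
$12 \cdot 14 \left(\left(-4 - 1\right) + Y\right) = 12 \cdot 14 \left(\left(-4 - 1\right) + 8\right) = 168 \left(-5 + 8\right) = 168 \cdot 3 = 504$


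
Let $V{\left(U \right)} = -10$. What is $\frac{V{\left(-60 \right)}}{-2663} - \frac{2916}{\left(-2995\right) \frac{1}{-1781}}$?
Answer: $- \frac{13829983598}{7975685} \approx -1734.0$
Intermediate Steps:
$\frac{V{\left(-60 \right)}}{-2663} - \frac{2916}{\left(-2995\right) \frac{1}{-1781}} = - \frac{10}{-2663} - \frac{2916}{\left(-2995\right) \frac{1}{-1781}} = \left(-10\right) \left(- \frac{1}{2663}\right) - \frac{2916}{\left(-2995\right) \left(- \frac{1}{1781}\right)} = \frac{10}{2663} - \frac{2916}{\frac{2995}{1781}} = \frac{10}{2663} - \frac{5193396}{2995} = - \frac{13829983598}{7975685}$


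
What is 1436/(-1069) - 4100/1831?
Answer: -7012216/1957339 ≈ -3.5825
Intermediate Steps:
1436/(-1069) - 4100/1831 = 1436*(-1/1069) - 4100*1/1831 = -1436/1069 - 4100/1831 = -7012216/1957339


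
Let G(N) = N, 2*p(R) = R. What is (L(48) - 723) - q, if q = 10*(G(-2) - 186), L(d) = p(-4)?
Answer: 1155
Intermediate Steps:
p(R) = R/2
L(d) = -2 (L(d) = (1/2)*(-4) = -2)
q = -1880 (q = 10*(-2 - 186) = 10*(-188) = -1880)
(L(48) - 723) - q = (-2 - 723) - 1*(-1880) = -725 + 1880 = 1155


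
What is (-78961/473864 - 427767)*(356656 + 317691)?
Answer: -136692470578271203/473864 ≈ -2.8846e+11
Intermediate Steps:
(-78961/473864 - 427767)*(356656 + 317691) = (-78961*1/473864 - 427767)*674347 = (-78961/473864 - 427767)*674347 = -202703460649/473864*674347 = -136692470578271203/473864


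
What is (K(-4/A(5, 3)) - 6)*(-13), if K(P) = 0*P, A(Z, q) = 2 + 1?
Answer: 78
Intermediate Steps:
A(Z, q) = 3
K(P) = 0
(K(-4/A(5, 3)) - 6)*(-13) = (0 - 6)*(-13) = -6*(-13) = 78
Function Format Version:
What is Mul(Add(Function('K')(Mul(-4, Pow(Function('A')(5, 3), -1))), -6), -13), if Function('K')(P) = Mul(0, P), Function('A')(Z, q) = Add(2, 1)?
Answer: 78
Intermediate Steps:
Function('A')(Z, q) = 3
Function('K')(P) = 0
Mul(Add(Function('K')(Mul(-4, Pow(Function('A')(5, 3), -1))), -6), -13) = Mul(Add(0, -6), -13) = Mul(-6, -13) = 78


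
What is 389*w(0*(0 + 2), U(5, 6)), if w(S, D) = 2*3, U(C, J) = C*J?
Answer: 2334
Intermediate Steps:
w(S, D) = 6
389*w(0*(0 + 2), U(5, 6)) = 389*6 = 2334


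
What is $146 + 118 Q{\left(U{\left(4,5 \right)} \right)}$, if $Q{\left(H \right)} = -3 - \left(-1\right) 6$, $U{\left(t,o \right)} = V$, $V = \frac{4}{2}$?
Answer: $500$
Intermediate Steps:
$V = 2$ ($V = 4 \cdot \frac{1}{2} = 2$)
$U{\left(t,o \right)} = 2$
$Q{\left(H \right)} = 3$ ($Q{\left(H \right)} = -3 - -6 = -3 + 6 = 3$)
$146 + 118 Q{\left(U{\left(4,5 \right)} \right)} = 146 + 118 \cdot 3 = 146 + 354 = 500$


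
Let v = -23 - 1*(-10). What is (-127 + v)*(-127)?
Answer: 17780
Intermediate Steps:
v = -13 (v = -23 + 10 = -13)
(-127 + v)*(-127) = (-127 - 13)*(-127) = -140*(-127) = 17780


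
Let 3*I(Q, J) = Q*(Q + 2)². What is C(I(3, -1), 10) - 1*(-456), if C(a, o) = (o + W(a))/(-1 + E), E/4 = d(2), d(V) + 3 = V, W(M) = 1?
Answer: 2269/5 ≈ 453.80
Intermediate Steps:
d(V) = -3 + V
E = -4 (E = 4*(-3 + 2) = 4*(-1) = -4)
I(Q, J) = Q*(2 + Q)²/3 (I(Q, J) = (Q*(Q + 2)²)/3 = (Q*(2 + Q)²)/3 = Q*(2 + Q)²/3)
C(a, o) = -⅕ - o/5 (C(a, o) = (o + 1)/(-1 - 4) = (1 + o)/(-5) = (1 + o)*(-⅕) = -⅕ - o/5)
C(I(3, -1), 10) - 1*(-456) = (-⅕ - ⅕*10) - 1*(-456) = (-⅕ - 2) + 456 = -11/5 + 456 = 2269/5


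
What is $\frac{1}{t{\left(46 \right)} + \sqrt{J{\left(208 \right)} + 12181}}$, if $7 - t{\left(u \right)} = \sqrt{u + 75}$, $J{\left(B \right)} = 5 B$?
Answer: $\frac{4}{13205} + \frac{3 \sqrt{1469}}{13205} \approx 0.0090104$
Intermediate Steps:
$t{\left(u \right)} = 7 - \sqrt{75 + u}$ ($t{\left(u \right)} = 7 - \sqrt{u + 75} = 7 - \sqrt{75 + u}$)
$\frac{1}{t{\left(46 \right)} + \sqrt{J{\left(208 \right)} + 12181}} = \frac{1}{\left(7 - \sqrt{75 + 46}\right) + \sqrt{5 \cdot 208 + 12181}} = \frac{1}{\left(7 - \sqrt{121}\right) + \sqrt{1040 + 12181}} = \frac{1}{\left(7 - 11\right) + \sqrt{13221}} = \frac{1}{\left(7 - 11\right) + 3 \sqrt{1469}} = \frac{1}{-4 + 3 \sqrt{1469}}$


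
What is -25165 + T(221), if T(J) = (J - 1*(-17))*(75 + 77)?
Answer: 11011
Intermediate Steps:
T(J) = 2584 + 152*J (T(J) = (J + 17)*152 = (17 + J)*152 = 2584 + 152*J)
-25165 + T(221) = -25165 + (2584 + 152*221) = -25165 + (2584 + 33592) = -25165 + 36176 = 11011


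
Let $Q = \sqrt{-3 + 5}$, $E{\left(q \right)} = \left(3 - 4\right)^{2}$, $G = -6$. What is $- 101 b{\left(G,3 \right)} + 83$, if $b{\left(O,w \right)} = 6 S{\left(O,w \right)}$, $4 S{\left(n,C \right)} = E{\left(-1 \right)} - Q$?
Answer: $- \frac{137}{2} + \frac{303 \sqrt{2}}{2} \approx 145.75$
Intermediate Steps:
$E{\left(q \right)} = 1$ ($E{\left(q \right)} = \left(-1\right)^{2} = 1$)
$Q = \sqrt{2} \approx 1.4142$
$S{\left(n,C \right)} = \frac{1}{4} - \frac{\sqrt{2}}{4}$ ($S{\left(n,C \right)} = \frac{1 - \sqrt{2}}{4} = \frac{1}{4} - \frac{\sqrt{2}}{4}$)
$b{\left(O,w \right)} = \frac{3}{2} - \frac{3 \sqrt{2}}{2}$ ($b{\left(O,w \right)} = 6 \left(\frac{1}{4} - \frac{\sqrt{2}}{4}\right) = \frac{3}{2} - \frac{3 \sqrt{2}}{2}$)
$- 101 b{\left(G,3 \right)} + 83 = - 101 \left(\frac{3}{2} - \frac{3 \sqrt{2}}{2}\right) + 83 = \left(- \frac{303}{2} + \frac{303 \sqrt{2}}{2}\right) + 83 = - \frac{137}{2} + \frac{303 \sqrt{2}}{2}$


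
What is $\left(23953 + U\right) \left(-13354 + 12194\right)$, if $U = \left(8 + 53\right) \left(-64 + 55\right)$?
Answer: $-27148640$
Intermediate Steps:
$U = -549$ ($U = 61 \left(-9\right) = -549$)
$\left(23953 + U\right) \left(-13354 + 12194\right) = \left(23953 - 549\right) \left(-13354 + 12194\right) = 23404 \left(-1160\right) = -27148640$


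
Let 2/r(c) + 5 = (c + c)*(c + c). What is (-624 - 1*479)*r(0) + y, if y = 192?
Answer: 3166/5 ≈ 633.20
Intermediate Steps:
r(c) = 2/(-5 + 4*c²) (r(c) = 2/(-5 + (c + c)*(c + c)) = 2/(-5 + (2*c)*(2*c)) = 2/(-5 + 4*c²))
(-624 - 1*479)*r(0) + y = (-624 - 1*479)*(2/(-5 + 4*0²)) + 192 = (-624 - 479)*(2/(-5 + 4*0)) + 192 = -2206/(-5 + 0) + 192 = -2206/(-5) + 192 = -2206*(-1)/5 + 192 = -1103*(-⅖) + 192 = 2206/5 + 192 = 3166/5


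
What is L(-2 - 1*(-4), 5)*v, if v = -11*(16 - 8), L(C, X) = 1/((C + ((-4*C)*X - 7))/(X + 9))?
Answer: 1232/45 ≈ 27.378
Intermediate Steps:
L(C, X) = (9 + X)/(-7 + C - 4*C*X) (L(C, X) = 1/((C + (-4*C*X - 7))/(9 + X)) = 1/((C + (-7 - 4*C*X))/(9 + X)) = 1/((-7 + C - 4*C*X)/(9 + X)) = (9 + X)/(-7 + C - 4*C*X))
v = -88 (v = -11*8 = -88)
L(-2 - 1*(-4), 5)*v = ((-9 - 1*5)/(7 - (-2 - 1*(-4)) + 4*(-2 - 1*(-4))*5))*(-88) = ((-9 - 5)/(7 - (-2 + 4) + 4*(-2 + 4)*5))*(-88) = (-14/(7 - 1*2 + 4*2*5))*(-88) = (-14/(7 - 2 + 40))*(-88) = (-14/45)*(-88) = ((1/45)*(-14))*(-88) = -14/45*(-88) = 1232/45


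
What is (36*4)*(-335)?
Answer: -48240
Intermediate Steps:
(36*4)*(-335) = 144*(-335) = -48240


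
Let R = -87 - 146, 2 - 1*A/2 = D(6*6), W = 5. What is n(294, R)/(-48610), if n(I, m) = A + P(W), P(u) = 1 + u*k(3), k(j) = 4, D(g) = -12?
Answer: -49/48610 ≈ -0.0010080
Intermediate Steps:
A = 28 (A = 4 - 2*(-12) = 4 + 24 = 28)
R = -233
P(u) = 1 + 4*u (P(u) = 1 + u*4 = 1 + 4*u)
n(I, m) = 49 (n(I, m) = 28 + (1 + 4*5) = 28 + (1 + 20) = 28 + 21 = 49)
n(294, R)/(-48610) = 49/(-48610) = 49*(-1/48610) = -49/48610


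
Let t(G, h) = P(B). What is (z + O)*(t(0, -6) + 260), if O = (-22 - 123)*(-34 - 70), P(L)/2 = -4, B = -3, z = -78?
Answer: 3780504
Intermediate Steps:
P(L) = -8 (P(L) = 2*(-4) = -8)
t(G, h) = -8
O = 15080 (O = -145*(-104) = 15080)
(z + O)*(t(0, -6) + 260) = (-78 + 15080)*(-8 + 260) = 15002*252 = 3780504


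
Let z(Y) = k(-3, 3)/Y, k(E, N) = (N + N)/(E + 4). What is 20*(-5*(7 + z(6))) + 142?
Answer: -658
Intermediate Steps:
k(E, N) = 2*N/(4 + E) (k(E, N) = (2*N)/(4 + E) = 2*N/(4 + E))
z(Y) = 6/Y (z(Y) = (2*3/(4 - 3))/Y = (2*3/1)/Y = (2*3*1)/Y = 6/Y)
20*(-5*(7 + z(6))) + 142 = 20*(-5*(7 + 6/6)) + 142 = 20*(-5*(7 + 6*(⅙))) + 142 = 20*(-5*(7 + 1)) + 142 = 20*(-5*8) + 142 = 20*(-40) + 142 = -800 + 142 = -658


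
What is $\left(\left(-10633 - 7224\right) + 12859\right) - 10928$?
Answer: $-15926$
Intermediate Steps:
$\left(\left(-10633 - 7224\right) + 12859\right) - 10928 = \left(-17857 + 12859\right) - 10928 = -4998 - 10928 = -15926$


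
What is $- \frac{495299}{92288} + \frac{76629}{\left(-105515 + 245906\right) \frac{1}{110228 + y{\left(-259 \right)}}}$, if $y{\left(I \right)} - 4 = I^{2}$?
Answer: $\frac{59708421748127}{616971648} \approx 96777.0$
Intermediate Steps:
$y{\left(I \right)} = 4 + I^{2}$
$- \frac{495299}{92288} + \frac{76629}{\left(-105515 + 245906\right) \frac{1}{110228 + y{\left(-259 \right)}}} = - \frac{495299}{92288} + \frac{76629}{\left(-105515 + 245906\right) \frac{1}{110228 + \left(4 + \left(-259\right)^{2}\right)}} = \left(-495299\right) \frac{1}{92288} + \frac{76629}{140391 \frac{1}{110228 + \left(4 + 67081\right)}} = - \frac{70757}{13184} + \frac{76629}{140391 \frac{1}{110228 + 67085}} = - \frac{70757}{13184} + \frac{76629}{140391 \cdot \frac{1}{177313}} = - \frac{70757}{13184} + \frac{76629}{\frac{140391}{177313}} = - \frac{70757}{13184} + 76629 \cdot \frac{177313}{140391} = - \frac{70757}{13184} + \frac{4529105959}{46797} = \frac{59708421748127}{616971648}$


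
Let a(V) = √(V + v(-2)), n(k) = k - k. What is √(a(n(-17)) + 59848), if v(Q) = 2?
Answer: √(59848 + √2) ≈ 244.64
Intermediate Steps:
n(k) = 0
a(V) = √(2 + V) (a(V) = √(V + 2) = √(2 + V))
√(a(n(-17)) + 59848) = √(√(2 + 0) + 59848) = √(√2 + 59848) = √(59848 + √2)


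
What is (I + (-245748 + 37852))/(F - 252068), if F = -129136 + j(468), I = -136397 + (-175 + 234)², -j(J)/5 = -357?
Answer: 113604/126473 ≈ 0.89825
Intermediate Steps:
j(J) = 1785 (j(J) = -5*(-357) = 1785)
I = -132916 (I = -136397 + 59² = -136397 + 3481 = -132916)
F = -127351 (F = -129136 + 1785 = -127351)
(I + (-245748 + 37852))/(F - 252068) = (-132916 + (-245748 + 37852))/(-127351 - 252068) = (-132916 - 207896)/(-379419) = -340812*(-1/379419) = 113604/126473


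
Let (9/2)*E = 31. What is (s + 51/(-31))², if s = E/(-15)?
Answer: 77563249/17514225 ≈ 4.4286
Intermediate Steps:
E = 62/9 (E = (2/9)*31 = 62/9 ≈ 6.8889)
s = -62/135 (s = (62/9)/(-15) = (62/9)*(-1/15) = -62/135 ≈ -0.45926)
(s + 51/(-31))² = (-62/135 + 51/(-31))² = (-62/135 + 51*(-1/31))² = (-62/135 - 51/31)² = (-8807/4185)² = 77563249/17514225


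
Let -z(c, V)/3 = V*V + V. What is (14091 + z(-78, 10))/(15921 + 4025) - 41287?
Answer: -823496741/19946 ≈ -41286.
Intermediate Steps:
z(c, V) = -3*V - 3*V**2 (z(c, V) = -3*(V*V + V) = -3*(V**2 + V) = -3*(V + V**2) = -3*V - 3*V**2)
(14091 + z(-78, 10))/(15921 + 4025) - 41287 = (14091 - 3*10*(1 + 10))/(15921 + 4025) - 41287 = (14091 - 3*10*11)/19946 - 41287 = (14091 - 330)*(1/19946) - 41287 = 13761*(1/19946) - 41287 = 13761/19946 - 41287 = -823496741/19946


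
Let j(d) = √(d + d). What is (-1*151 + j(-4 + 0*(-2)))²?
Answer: 22793 - 604*I*√2 ≈ 22793.0 - 854.18*I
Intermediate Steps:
j(d) = √2*√d (j(d) = √(2*d) = √2*√d)
(-1*151 + j(-4 + 0*(-2)))² = (-1*151 + √2*√(-4 + 0*(-2)))² = (-151 + √2*√(-4 + 0))² = (-151 + √2*√(-4))² = (-151 + √2*(2*I))² = (-151 + 2*I*√2)²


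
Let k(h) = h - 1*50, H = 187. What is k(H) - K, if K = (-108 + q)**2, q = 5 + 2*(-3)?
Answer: -11744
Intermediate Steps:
q = -1 (q = 5 - 6 = -1)
K = 11881 (K = (-108 - 1)**2 = (-109)**2 = 11881)
k(h) = -50 + h (k(h) = h - 50 = -50 + h)
k(H) - K = (-50 + 187) - 1*11881 = 137 - 11881 = -11744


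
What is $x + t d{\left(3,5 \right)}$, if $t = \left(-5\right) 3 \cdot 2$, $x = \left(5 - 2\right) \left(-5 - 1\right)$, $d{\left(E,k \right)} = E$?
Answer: $-108$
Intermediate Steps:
$x = -18$ ($x = \left(5 - 2\right) \left(-6\right) = 3 \left(-6\right) = -18$)
$t = -30$ ($t = \left(-15\right) 2 = -30$)
$x + t d{\left(3,5 \right)} = -18 - 90 = -108$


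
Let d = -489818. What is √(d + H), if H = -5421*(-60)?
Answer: I*√164558 ≈ 405.66*I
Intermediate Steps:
H = 325260
√(d + H) = √(-489818 + 325260) = √(-164558) = I*√164558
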